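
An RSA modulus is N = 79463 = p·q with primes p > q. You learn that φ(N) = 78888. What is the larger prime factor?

φ(n) = (p−1)(q−1) = n − (p+q) + 1, so p + q = 79463 − 78888 + 1 = 576.
p and q are the roots of t² − 576t + 79463 = 0.
Discriminant: 576² − 4·79463 = 331776 − 317852 = 13924; √13924 = 118.
q = (576 − 118)/2 = 229, p = (576 + 118)/2 = 347.
Check: 229 · 347 = 79463.

347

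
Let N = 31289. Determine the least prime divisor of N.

67

31289 is odd.
Digit sum 23, not divisible by 3.
Ends in 9: not divisible by 5.
7: 31289 = 7·4469 + 6
11: 31289 = 11·2844 + 5
13: 31289 = 13·2406 + 11
17: 31289 = 17·1840 + 9
19: 31289 = 19·1646 + 15
23: 31289 = 23·1360 + 9
29: 31289 = 29·1078 + 27
31: 31289 = 31·1009 + 10
37: 31289 = 37·845 + 24
41: 31289 = 41·763 + 6
43: 31289 = 43·727 + 28
47: 31289 = 47·665 + 34
53: 31289 = 53·590 + 19
59: 31289 = 59·530 + 19
61: 31289 = 61·512 + 57
67: 31289 = 67·467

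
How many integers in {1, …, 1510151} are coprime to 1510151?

Factor: 1510151 = 73 · 137 · 151.
φ(1510151) = (73−1) · (137−1) · (151−1) = 72 · 136 · 150 = 1468800.

1468800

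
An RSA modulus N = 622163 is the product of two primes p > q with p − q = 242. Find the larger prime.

Since p = q + 242, we have 622163 = q(q + 242), so q² + 242q − 622163 = 0.
Discriminant: 242² + 4·622163 = 58564 + 2488652 = 2547216; √2547216 = 1596.
q = (−242 + 1596)/2 = 677, and p = q + 242 = 919.
Check: 677 · 919 = 622163.

919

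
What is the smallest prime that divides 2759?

2759 is odd.
Digit sum 23, not divisible by 3.
Ends in 9: not divisible by 5.
7: 2759 = 7·394 + 1
11: 2759 = 11·250 + 9
13: 2759 = 13·212 + 3
17: 2759 = 17·162 + 5
19: 2759 = 19·145 + 4
23: 2759 = 23·119 + 22
29: 2759 = 29·95 + 4
31: 2759 = 31·89

31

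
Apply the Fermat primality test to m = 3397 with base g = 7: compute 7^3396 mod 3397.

7^1 ≡ 7 (mod 3397)
7^2 ≡ 7^2 = 49 ≡ 49 (mod 3397)
7^4 ≡ 49^2 = 2401 ≡ 2401 (mod 3397)
7^8 ≡ 2401^2 = 5764801 ≡ 92 (mod 3397)
7^16 ≡ 92^2 = 8464 ≡ 1670 (mod 3397)
7^32 ≡ 1670^2 = 2788900 ≡ 3360 (mod 3397)
7^64 ≡ 3360^2 = 11289600 ≡ 1369 (mod 3397)
7^128 ≡ 1369^2 = 1874161 ≡ 2414 (mod 3397)
7^256 ≡ 2414^2 = 5827396 ≡ 1541 (mod 3397)
7^512 ≡ 1541^2 = 2374681 ≡ 178 (mod 3397)
7^1024 ≡ 178^2 = 31684 ≡ 1111 (mod 3397)
7^2048 ≡ 1111^2 = 1234321 ≡ 1210 (mod 3397)
3396 = 2048 + 1024 + 256 + 64 + 4 in binary powers of 2.
So 7^3396 ≡ 1210 · 1111 · 1541 · 1369 · 2401 ≡ 3054 (mod 3397).
Since 3054 ≠ 1, base 7 is a Fermat witness: 3397 is composite.

3054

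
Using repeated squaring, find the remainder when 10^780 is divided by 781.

10^1 ≡ 10 (mod 781)
10^2 ≡ 10^2 = 100 ≡ 100 (mod 781)
10^4 ≡ 100^2 = 10000 ≡ 628 (mod 781)
10^8 ≡ 628^2 = 394384 ≡ 760 (mod 781)
10^16 ≡ 760^2 = 577600 ≡ 441 (mod 781)
10^32 ≡ 441^2 = 194481 ≡ 12 (mod 781)
10^64 ≡ 12^2 = 144 ≡ 144 (mod 781)
10^128 ≡ 144^2 = 20736 ≡ 430 (mod 781)
10^256 ≡ 430^2 = 184900 ≡ 584 (mod 781)
10^512 ≡ 584^2 = 341056 ≡ 540 (mod 781)
780 = 512 + 256 + 8 + 4 in binary powers of 2.
So 10^780 ≡ 540 · 584 · 760 · 628 ≡ 243 (mod 781).
Since 243 ≠ 1, base 10 is a Fermat witness: 781 is composite.

243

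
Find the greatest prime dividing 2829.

41

2829 = 3 · 943
943 = 23 · 41
41 is prime.
So 2829 = 3 · 23 · 41; the largest prime factor is 41.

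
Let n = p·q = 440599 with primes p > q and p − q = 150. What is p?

743

Since p = q + 150, we have 440599 = q(q + 150), so q² + 150q − 440599 = 0.
Discriminant: 150² + 4·440599 = 22500 + 1762396 = 1784896; √1784896 = 1336.
q = (−150 + 1336)/2 = 593, and p = q + 150 = 743.
Check: 593 · 743 = 440599.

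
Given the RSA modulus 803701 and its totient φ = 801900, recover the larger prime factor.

991

φ(n) = (p−1)(q−1) = n − (p+q) + 1, so p + q = 803701 − 801900 + 1 = 1802.
p and q are the roots of t² − 1802t + 803701 = 0.
Discriminant: 1802² − 4·803701 = 3247204 − 3214804 = 32400; √32400 = 180.
q = (1802 − 180)/2 = 811, p = (1802 + 180)/2 = 991.
Check: 811 · 991 = 803701.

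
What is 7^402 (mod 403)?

233

7^1 ≡ 7 (mod 403)
7^2 ≡ 7^2 = 49 ≡ 49 (mod 403)
7^4 ≡ 49^2 = 2401 ≡ 386 (mod 403)
7^8 ≡ 386^2 = 148996 ≡ 289 (mod 403)
7^16 ≡ 289^2 = 83521 ≡ 100 (mod 403)
7^32 ≡ 100^2 = 10000 ≡ 328 (mod 403)
7^64 ≡ 328^2 = 107584 ≡ 386 (mod 403)
7^128 ≡ 386^2 = 148996 ≡ 289 (mod 403)
7^256 ≡ 289^2 = 83521 ≡ 100 (mod 403)
402 = 256 + 128 + 16 + 2 in binary powers of 2.
So 7^402 ≡ 100 · 289 · 100 · 49 ≡ 233 (mod 403).
Since 233 ≠ 1, base 7 is a Fermat witness: 403 is composite.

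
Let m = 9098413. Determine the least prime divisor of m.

43

9098413 is odd.
Digit sum 34, not divisible by 3.
Ends in 3: not divisible by 5.
7: 9098413 = 7·1299773 + 2
11: 9098413 = 11·827128 + 5
13: 9098413 = 13·699877 + 12
17: 9098413 = 17·535200 + 13
19: 9098413 = 19·478863 + 16
23: 9098413 = 23·395583 + 4
29: 9098413 = 29·313738 + 11
31: 9098413 = 31·293497 + 6
37: 9098413 = 37·245903 + 2
41: 9098413 = 41·221912 + 21
43: 9098413 = 43·211591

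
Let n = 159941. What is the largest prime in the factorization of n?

159941 = 41 · 3901
3901 = 47 · 83
83 is prime.
So 159941 = 41 · 47 · 83; the largest prime factor is 83.

83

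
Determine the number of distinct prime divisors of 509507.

509507 = 17^2 · 1763
1763 = 41 · 43
509507 = 17^2 · 41 · 43, which has 3 distinct prime factors.

3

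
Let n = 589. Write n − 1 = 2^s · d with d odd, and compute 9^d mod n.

589 − 1 = 588 = 2^2 · 147, so d = 147.
9^1 ≡ 9 (mod 589)
9^2 ≡ 9^2 = 81 ≡ 81 (mod 589)
9^4 ≡ 81^2 = 6561 ≡ 82 (mod 589)
9^8 ≡ 82^2 = 6724 ≡ 245 (mod 589)
9^16 ≡ 245^2 = 60025 ≡ 536 (mod 589)
9^32 ≡ 536^2 = 287296 ≡ 453 (mod 589)
9^64 ≡ 453^2 = 205209 ≡ 237 (mod 589)
9^128 ≡ 237^2 = 56169 ≡ 214 (mod 589)
147 = 128 + 16 + 2 + 1 in binary powers of 2.
So 9^147 ≡ 214 · 536 · 81 · 9 ≡ 64 (mod 589).
Squaring chain: 64 → 562; never reaches −1, so base 9 is a Miller–Rabin witness that 589 is composite.

64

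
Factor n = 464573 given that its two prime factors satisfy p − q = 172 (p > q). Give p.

Since p = q + 172, we have 464573 = q(q + 172), so q² + 172q − 464573 = 0.
Discriminant: 172² + 4·464573 = 29584 + 1858292 = 1887876; √1887876 = 1374.
q = (−172 + 1374)/2 = 601, and p = q + 172 = 773.
Check: 601 · 773 = 464573.

773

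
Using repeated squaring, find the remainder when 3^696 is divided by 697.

288

3^1 ≡ 3 (mod 697)
3^2 ≡ 3^2 = 9 ≡ 9 (mod 697)
3^4 ≡ 9^2 = 81 ≡ 81 (mod 697)
3^8 ≡ 81^2 = 6561 ≡ 288 (mod 697)
3^16 ≡ 288^2 = 82944 ≡ 1 (mod 697)
3^32 ≡ 1^2 = 1 ≡ 1 (mod 697)
3^64 ≡ 1^2 = 1 ≡ 1 (mod 697)
3^128 ≡ 1^2 = 1 ≡ 1 (mod 697)
3^256 ≡ 1^2 = 1 ≡ 1 (mod 697)
3^512 ≡ 1^2 = 1 ≡ 1 (mod 697)
696 = 512 + 128 + 32 + 16 + 8 in binary powers of 2.
So 3^696 ≡ 1 · 1 · 1 · 1 · 288 ≡ 288 (mod 697).
Since 288 ≠ 1, base 3 is a Fermat witness: 697 is composite.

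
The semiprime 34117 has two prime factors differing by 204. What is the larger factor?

Since p = q + 204, we have 34117 = q(q + 204), so q² + 204q − 34117 = 0.
Discriminant: 204² + 4·34117 = 41616 + 136468 = 178084; √178084 = 422.
q = (−204 + 422)/2 = 109, and p = q + 204 = 313.
Check: 109 · 313 = 34117.

313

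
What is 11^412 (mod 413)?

11^1 ≡ 11 (mod 413)
11^2 ≡ 11^2 = 121 ≡ 121 (mod 413)
11^4 ≡ 121^2 = 14641 ≡ 186 (mod 413)
11^8 ≡ 186^2 = 34596 ≡ 317 (mod 413)
11^16 ≡ 317^2 = 100489 ≡ 130 (mod 413)
11^32 ≡ 130^2 = 16900 ≡ 380 (mod 413)
11^64 ≡ 380^2 = 144400 ≡ 263 (mod 413)
11^128 ≡ 263^2 = 69169 ≡ 198 (mod 413)
11^256 ≡ 198^2 = 39204 ≡ 382 (mod 413)
412 = 256 + 128 + 16 + 8 + 4 in binary powers of 2.
So 11^412 ≡ 382 · 198 · 130 · 317 · 186 ≡ 263 (mod 413).
Since 263 ≠ 1, base 11 is a Fermat witness: 413 is composite.

263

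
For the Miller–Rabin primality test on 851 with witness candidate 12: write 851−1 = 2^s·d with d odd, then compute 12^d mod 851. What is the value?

292

851 − 1 = 850 = 2^1 · 425, so d = 425.
12^1 ≡ 12 (mod 851)
12^2 ≡ 12^2 = 144 ≡ 144 (mod 851)
12^4 ≡ 144^2 = 20736 ≡ 312 (mod 851)
12^8 ≡ 312^2 = 97344 ≡ 330 (mod 851)
12^16 ≡ 330^2 = 108900 ≡ 823 (mod 851)
12^32 ≡ 823^2 = 677329 ≡ 784 (mod 851)
12^64 ≡ 784^2 = 614656 ≡ 234 (mod 851)
12^128 ≡ 234^2 = 54756 ≡ 292 (mod 851)
12^256 ≡ 292^2 = 85264 ≡ 164 (mod 851)
425 = 256 + 128 + 32 + 8 + 1 in binary powers of 2.
So 12^425 ≡ 164 · 292 · 784 · 330 · 12 ≡ 292 (mod 851).
Squaring chain: 292; never reaches −1, so base 12 is a Miller–Rabin witness that 851 is composite.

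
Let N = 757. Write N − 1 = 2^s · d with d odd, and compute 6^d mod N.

757 − 1 = 756 = 2^2 · 189, so d = 189.
6^1 ≡ 6 (mod 757)
6^2 ≡ 6^2 = 36 ≡ 36 (mod 757)
6^4 ≡ 36^2 = 1296 ≡ 539 (mod 757)
6^8 ≡ 539^2 = 290521 ≡ 590 (mod 757)
6^16 ≡ 590^2 = 348100 ≡ 637 (mod 757)
6^32 ≡ 637^2 = 405769 ≡ 17 (mod 757)
6^64 ≡ 17^2 = 289 ≡ 289 (mod 757)
6^128 ≡ 289^2 = 83521 ≡ 251 (mod 757)
189 = 128 + 32 + 16 + 8 + 4 + 1 in binary powers of 2.
So 6^189 ≡ 251 · 17 · 637 · 590 · 539 · 6 ≡ 87 (mod 757).
Squaring chain: 87 → 756; reaches −1, so base 6 does not prove 757 composite.

87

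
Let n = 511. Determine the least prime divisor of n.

7

511 is odd.
Digit sum 7, not divisible by 3.
Ends in 1: not divisible by 5.
7: 511 = 7·73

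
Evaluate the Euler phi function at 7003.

6808

Factor: 7003 = 47 · 149.
φ(7003) = (47−1) · (149−1) = 46 · 148 = 6808.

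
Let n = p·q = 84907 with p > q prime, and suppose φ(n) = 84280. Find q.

197

φ(n) = (p−1)(q−1) = n − (p+q) + 1, so p + q = 84907 − 84280 + 1 = 628.
p and q are the roots of t² − 628t + 84907 = 0.
Discriminant: 628² − 4·84907 = 394384 − 339628 = 54756; √54756 = 234.
q = (628 − 234)/2 = 197, p = (628 + 234)/2 = 431.
Check: 197 · 431 = 84907.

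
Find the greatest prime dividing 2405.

37

2405 = 5 · 481
481 = 13 · 37
37 is prime.
So 2405 = 5 · 13 · 37; the largest prime factor is 37.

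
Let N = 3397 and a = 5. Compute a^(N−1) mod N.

1626

5^1 ≡ 5 (mod 3397)
5^2 ≡ 5^2 = 25 ≡ 25 (mod 3397)
5^4 ≡ 25^2 = 625 ≡ 625 (mod 3397)
5^8 ≡ 625^2 = 390625 ≡ 3367 (mod 3397)
5^16 ≡ 3367^2 = 11336689 ≡ 900 (mod 3397)
5^32 ≡ 900^2 = 810000 ≡ 1514 (mod 3397)
5^64 ≡ 1514^2 = 2292196 ≡ 2618 (mod 3397)
5^128 ≡ 2618^2 = 6853924 ≡ 2175 (mod 3397)
5^256 ≡ 2175^2 = 4730625 ≡ 2001 (mod 3397)
5^512 ≡ 2001^2 = 4004001 ≡ 2335 (mod 3397)
5^1024 ≡ 2335^2 = 5452225 ≡ 40 (mod 3397)
5^2048 ≡ 40^2 = 1600 ≡ 1600 (mod 3397)
3396 = 2048 + 1024 + 256 + 64 + 4 in binary powers of 2.
So 5^3396 ≡ 1600 · 40 · 2001 · 2618 · 625 ≡ 1626 (mod 3397).
Since 1626 ≠ 1, base 5 is a Fermat witness: 3397 is composite.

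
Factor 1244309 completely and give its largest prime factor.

89

1244309 = 11 · 113119
113119 = 31 · 3649
3649 = 41 · 89
89 is prime.
So 1244309 = 11 · 31 · 41 · 89; the largest prime factor is 89.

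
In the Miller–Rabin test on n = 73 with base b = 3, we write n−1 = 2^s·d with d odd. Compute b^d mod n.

46

73 − 1 = 72 = 2^3 · 9, so d = 9.
3^1 ≡ 3 (mod 73)
3^2 ≡ 3^2 = 9 ≡ 9 (mod 73)
3^4 ≡ 9^2 = 81 ≡ 8 (mod 73)
3^8 ≡ 8^2 = 64 ≡ 64 (mod 73)
9 = 8 + 1 in binary powers of 2.
So 3^9 ≡ 64 · 3 ≡ 46 (mod 73).
Squaring chain: 46 → 72 → 1; reaches −1, so base 3 does not prove 73 composite.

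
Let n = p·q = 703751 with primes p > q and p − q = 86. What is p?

Since p = q + 86, we have 703751 = q(q + 86), so q² + 86q − 703751 = 0.
Discriminant: 86² + 4·703751 = 7396 + 2815004 = 2822400; √2822400 = 1680.
q = (−86 + 1680)/2 = 797, and p = q + 86 = 883.
Check: 797 · 883 = 703751.

883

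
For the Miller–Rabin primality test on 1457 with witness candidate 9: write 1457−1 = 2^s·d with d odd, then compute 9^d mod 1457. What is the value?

350

1457 − 1 = 1456 = 2^4 · 91, so d = 91.
9^1 ≡ 9 (mod 1457)
9^2 ≡ 9^2 = 81 ≡ 81 (mod 1457)
9^4 ≡ 81^2 = 6561 ≡ 733 (mod 1457)
9^8 ≡ 733^2 = 537289 ≡ 1113 (mod 1457)
9^16 ≡ 1113^2 = 1238769 ≡ 319 (mod 1457)
9^32 ≡ 319^2 = 101761 ≡ 1228 (mod 1457)
9^64 ≡ 1228^2 = 1507984 ≡ 1446 (mod 1457)
91 = 64 + 16 + 8 + 2 + 1 in binary powers of 2.
So 9^91 ≡ 1446 · 319 · 1113 · 81 · 9 ≡ 350 (mod 1457).
Squaring chain: 350 → 112 → 888 → 307; never reaches −1, so base 9 is a Miller–Rabin witness that 1457 is composite.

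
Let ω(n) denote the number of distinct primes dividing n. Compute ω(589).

589 = 19 · 31
589 = 19 · 31, which has 2 distinct prime factors.

2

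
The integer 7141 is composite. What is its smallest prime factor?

7141 is odd.
Digit sum 13, not divisible by 3.
Ends in 1: not divisible by 5.
7: 7141 = 7·1020 + 1
11: 7141 = 11·649 + 2
13: 7141 = 13·549 + 4
17: 7141 = 17·420 + 1
19: 7141 = 19·375 + 16
23: 7141 = 23·310 + 11
29: 7141 = 29·246 + 7
31: 7141 = 31·230 + 11
37: 7141 = 37·193

37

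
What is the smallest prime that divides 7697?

43

7697 is odd.
Digit sum 29, not divisible by 3.
Ends in 7: not divisible by 5.
7: 7697 = 7·1099 + 4
11: 7697 = 11·699 + 8
13: 7697 = 13·592 + 1
17: 7697 = 17·452 + 13
19: 7697 = 19·405 + 2
23: 7697 = 23·334 + 15
29: 7697 = 29·265 + 12
31: 7697 = 31·248 + 9
37: 7697 = 37·208 + 1
41: 7697 = 41·187 + 30
43: 7697 = 43·179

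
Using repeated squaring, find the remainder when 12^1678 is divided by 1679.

653

12^1 ≡ 12 (mod 1679)
12^2 ≡ 12^2 = 144 ≡ 144 (mod 1679)
12^4 ≡ 144^2 = 20736 ≡ 588 (mod 1679)
12^8 ≡ 588^2 = 345744 ≡ 1549 (mod 1679)
12^16 ≡ 1549^2 = 2399401 ≡ 110 (mod 1679)
12^32 ≡ 110^2 = 12100 ≡ 347 (mod 1679)
12^64 ≡ 347^2 = 120409 ≡ 1200 (mod 1679)
12^128 ≡ 1200^2 = 1440000 ≡ 1097 (mod 1679)
12^256 ≡ 1097^2 = 1203409 ≡ 1245 (mod 1679)
12^512 ≡ 1245^2 = 1550025 ≡ 308 (mod 1679)
12^1024 ≡ 308^2 = 94864 ≡ 840 (mod 1679)
1678 = 1024 + 512 + 128 + 8 + 4 + 2 in binary powers of 2.
So 12^1678 ≡ 840 · 308 · 1097 · 1549 · 588 · 144 ≡ 653 (mod 1679).
Since 653 ≠ 1, base 12 is a Fermat witness: 1679 is composite.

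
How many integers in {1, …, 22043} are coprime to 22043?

Factor: 22043 = 7 · 47 · 67.
φ(22043) = (7−1) · (47−1) · (67−1) = 6 · 46 · 66 = 18216.

18216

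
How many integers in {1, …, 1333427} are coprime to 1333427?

1291680

Factor: 1333427 = 53 · 139 · 181.
φ(1333427) = (53−1) · (139−1) · (181−1) = 52 · 138 · 180 = 1291680.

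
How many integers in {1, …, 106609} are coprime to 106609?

97200

Factor: 106609 = 19 · 31 · 181.
φ(106609) = (19−1) · (31−1) · (181−1) = 18 · 30 · 180 = 97200.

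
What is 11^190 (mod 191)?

11^1 ≡ 11 (mod 191)
11^2 ≡ 11^2 = 121 ≡ 121 (mod 191)
11^4 ≡ 121^2 = 14641 ≡ 125 (mod 191)
11^8 ≡ 125^2 = 15625 ≡ 154 (mod 191)
11^16 ≡ 154^2 = 23716 ≡ 32 (mod 191)
11^32 ≡ 32^2 = 1024 ≡ 69 (mod 191)
11^64 ≡ 69^2 = 4761 ≡ 177 (mod 191)
11^128 ≡ 177^2 = 31329 ≡ 5 (mod 191)
190 = 128 + 32 + 16 + 8 + 4 + 2 in binary powers of 2.
So 11^190 ≡ 5 · 69 · 32 · 154 · 125 · 121 ≡ 1 (mod 191).
Since the result is 1, base 11 gives no evidence that 191 is composite.

1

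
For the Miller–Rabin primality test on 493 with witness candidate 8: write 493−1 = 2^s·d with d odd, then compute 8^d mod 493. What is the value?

493 − 1 = 492 = 2^2 · 123, so d = 123.
8^1 ≡ 8 (mod 493)
8^2 ≡ 8^2 = 64 ≡ 64 (mod 493)
8^4 ≡ 64^2 = 4096 ≡ 152 (mod 493)
8^8 ≡ 152^2 = 23104 ≡ 426 (mod 493)
8^16 ≡ 426^2 = 181476 ≡ 52 (mod 493)
8^32 ≡ 52^2 = 2704 ≡ 239 (mod 493)
8^64 ≡ 239^2 = 57121 ≡ 426 (mod 493)
123 = 64 + 32 + 16 + 8 + 2 + 1 in binary powers of 2.
So 8^123 ≡ 426 · 239 · 52 · 426 · 64 · 8 ≡ 206 (mod 493).
Squaring chain: 206 → 38; never reaches −1, so base 8 is a Miller–Rabin witness that 493 is composite.

206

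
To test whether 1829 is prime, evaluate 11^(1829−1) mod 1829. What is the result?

1405

11^1 ≡ 11 (mod 1829)
11^2 ≡ 11^2 = 121 ≡ 121 (mod 1829)
11^4 ≡ 121^2 = 14641 ≡ 9 (mod 1829)
11^8 ≡ 9^2 = 81 ≡ 81 (mod 1829)
11^16 ≡ 81^2 = 6561 ≡ 1074 (mod 1829)
11^32 ≡ 1074^2 = 1153476 ≡ 1206 (mod 1829)
11^64 ≡ 1206^2 = 1454436 ≡ 381 (mod 1829)
11^128 ≡ 381^2 = 145161 ≡ 670 (mod 1829)
11^256 ≡ 670^2 = 448900 ≡ 795 (mod 1829)
11^512 ≡ 795^2 = 632025 ≡ 1020 (mod 1829)
11^1024 ≡ 1020^2 = 1040400 ≡ 1528 (mod 1829)
1828 = 1024 + 512 + 256 + 32 + 4 in binary powers of 2.
So 11^1828 ≡ 1528 · 1020 · 795 · 1206 · 9 ≡ 1405 (mod 1829).
Since 1405 ≠ 1, base 11 is a Fermat witness: 1829 is composite.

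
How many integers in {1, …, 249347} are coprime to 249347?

211464

Factor: 249347 = 7 · 179 · 199.
φ(249347) = (7−1) · (179−1) · (199−1) = 6 · 178 · 198 = 211464.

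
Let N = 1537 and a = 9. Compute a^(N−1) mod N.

9^1 ≡ 9 (mod 1537)
9^2 ≡ 9^2 = 81 ≡ 81 (mod 1537)
9^4 ≡ 81^2 = 6561 ≡ 413 (mod 1537)
9^8 ≡ 413^2 = 170569 ≡ 1499 (mod 1537)
9^16 ≡ 1499^2 = 2247001 ≡ 1444 (mod 1537)
9^32 ≡ 1444^2 = 2085136 ≡ 964 (mod 1537)
9^64 ≡ 964^2 = 929296 ≡ 948 (mod 1537)
9^128 ≡ 948^2 = 898704 ≡ 1096 (mod 1537)
9^256 ≡ 1096^2 = 1201216 ≡ 819 (mod 1537)
9^512 ≡ 819^2 = 670761 ≡ 629 (mod 1537)
9^1024 ≡ 629^2 = 395641 ≡ 632 (mod 1537)
1536 = 1024 + 512 in binary powers of 2.
So 9^1536 ≡ 632 · 629 ≡ 982 (mod 1537).
Since 982 ≠ 1, base 9 is a Fermat witness: 1537 is composite.

982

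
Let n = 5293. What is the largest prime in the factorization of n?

5293 = 67 · 79
79 is prime.
So 5293 = 67 · 79; the largest prime factor is 79.

79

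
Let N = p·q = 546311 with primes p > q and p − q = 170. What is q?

Since p = q + 170, we have 546311 = q(q + 170), so q² + 170q − 546311 = 0.
Discriminant: 170² + 4·546311 = 28900 + 2185244 = 2214144; √2214144 = 1488.
q = (−170 + 1488)/2 = 659, and p = q + 170 = 829.
Check: 659 · 829 = 546311.

659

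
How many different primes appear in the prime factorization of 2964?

2964 = 2^2 · 741
741 = 3 · 247
247 = 13 · 19
2964 = 2^2 · 3 · 13 · 19, which has 4 distinct prime factors.

4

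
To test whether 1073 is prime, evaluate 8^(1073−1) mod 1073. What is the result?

803

8^1 ≡ 8 (mod 1073)
8^2 ≡ 8^2 = 64 ≡ 64 (mod 1073)
8^4 ≡ 64^2 = 4096 ≡ 877 (mod 1073)
8^8 ≡ 877^2 = 769129 ≡ 861 (mod 1073)
8^16 ≡ 861^2 = 741321 ≡ 951 (mod 1073)
8^32 ≡ 951^2 = 904401 ≡ 935 (mod 1073)
8^64 ≡ 935^2 = 874225 ≡ 803 (mod 1073)
8^128 ≡ 803^2 = 644809 ≡ 1009 (mod 1073)
8^256 ≡ 1009^2 = 1018081 ≡ 877 (mod 1073)
8^512 ≡ 877^2 = 769129 ≡ 861 (mod 1073)
8^1024 ≡ 861^2 = 741321 ≡ 951 (mod 1073)
1072 = 1024 + 32 + 16 in binary powers of 2.
So 8^1072 ≡ 951 · 935 · 951 ≡ 803 (mod 1073).
Since 803 ≠ 1, base 8 is a Fermat witness: 1073 is composite.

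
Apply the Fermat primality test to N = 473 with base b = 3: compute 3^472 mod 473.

53

3^1 ≡ 3 (mod 473)
3^2 ≡ 3^2 = 9 ≡ 9 (mod 473)
3^4 ≡ 9^2 = 81 ≡ 81 (mod 473)
3^8 ≡ 81^2 = 6561 ≡ 412 (mod 473)
3^16 ≡ 412^2 = 169744 ≡ 410 (mod 473)
3^32 ≡ 410^2 = 168100 ≡ 185 (mod 473)
3^64 ≡ 185^2 = 34225 ≡ 169 (mod 473)
3^128 ≡ 169^2 = 28561 ≡ 181 (mod 473)
3^256 ≡ 181^2 = 32761 ≡ 124 (mod 473)
472 = 256 + 128 + 64 + 16 + 8 in binary powers of 2.
So 3^472 ≡ 124 · 181 · 169 · 410 · 412 ≡ 53 (mod 473).
Since 53 ≠ 1, base 3 is a Fermat witness: 473 is composite.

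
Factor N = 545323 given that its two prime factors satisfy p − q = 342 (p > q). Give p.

Since p = q + 342, we have 545323 = q(q + 342), so q² + 342q − 545323 = 0.
Discriminant: 342² + 4·545323 = 116964 + 2181292 = 2298256; √2298256 = 1516.
q = (−342 + 1516)/2 = 587, and p = q + 342 = 929.
Check: 587 · 929 = 545323.

929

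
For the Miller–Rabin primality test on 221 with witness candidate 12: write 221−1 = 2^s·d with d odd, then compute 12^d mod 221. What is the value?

221 − 1 = 220 = 2^2 · 55, so d = 55.
12^1 ≡ 12 (mod 221)
12^2 ≡ 12^2 = 144 ≡ 144 (mod 221)
12^4 ≡ 144^2 = 20736 ≡ 183 (mod 221)
12^8 ≡ 183^2 = 33489 ≡ 118 (mod 221)
12^16 ≡ 118^2 = 13924 ≡ 1 (mod 221)
12^32 ≡ 1^2 = 1 ≡ 1 (mod 221)
55 = 32 + 16 + 4 + 2 + 1 in binary powers of 2.
So 12^55 ≡ 1 · 1 · 183 · 144 · 12 ≡ 194 (mod 221).
Squaring chain: 194 → 66; never reaches −1, so base 12 is a Miller–Rabin witness that 221 is composite.

194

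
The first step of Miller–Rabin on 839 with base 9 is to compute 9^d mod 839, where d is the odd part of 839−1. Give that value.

839 − 1 = 838 = 2^1 · 419, so d = 419.
9^1 ≡ 9 (mod 839)
9^2 ≡ 9^2 = 81 ≡ 81 (mod 839)
9^4 ≡ 81^2 = 6561 ≡ 688 (mod 839)
9^8 ≡ 688^2 = 473344 ≡ 148 (mod 839)
9^16 ≡ 148^2 = 21904 ≡ 90 (mod 839)
9^32 ≡ 90^2 = 8100 ≡ 549 (mod 839)
9^64 ≡ 549^2 = 301401 ≡ 200 (mod 839)
9^128 ≡ 200^2 = 40000 ≡ 567 (mod 839)
9^256 ≡ 567^2 = 321489 ≡ 152 (mod 839)
419 = 256 + 128 + 32 + 2 + 1 in binary powers of 2.
So 9^419 ≡ 152 · 567 · 549 · 81 · 9 ≡ 1 (mod 839).
Since 9^d ≡ 1 (mod 839), base 9 does not prove 839 composite.

1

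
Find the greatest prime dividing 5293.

79

5293 = 67 · 79
79 is prime.
So 5293 = 67 · 79; the largest prime factor is 79.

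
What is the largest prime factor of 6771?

61

6771 = 3 · 2257
2257 = 37 · 61
61 is prime.
So 6771 = 3 · 37 · 61; the largest prime factor is 61.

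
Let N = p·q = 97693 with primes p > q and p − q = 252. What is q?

Since p = q + 252, we have 97693 = q(q + 252), so q² + 252q − 97693 = 0.
Discriminant: 252² + 4·97693 = 63504 + 390772 = 454276; √454276 = 674.
q = (−252 + 674)/2 = 211, and p = q + 252 = 463.
Check: 211 · 463 = 97693.

211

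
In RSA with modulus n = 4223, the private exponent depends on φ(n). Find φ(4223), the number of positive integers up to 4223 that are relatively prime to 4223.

4080

Factor: 4223 = 41 · 103.
φ(4223) = (41−1) · (103−1) = 40 · 102 = 4080.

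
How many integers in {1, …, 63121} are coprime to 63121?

Factor: 63121 = 17 · 47 · 79.
φ(63121) = (17−1) · (47−1) · (79−1) = 16 · 46 · 78 = 57408.

57408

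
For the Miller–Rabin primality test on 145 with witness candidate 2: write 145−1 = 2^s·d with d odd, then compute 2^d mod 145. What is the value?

77

145 − 1 = 144 = 2^4 · 9, so d = 9.
2^1 ≡ 2 (mod 145)
2^2 ≡ 2^2 = 4 ≡ 4 (mod 145)
2^4 ≡ 4^2 = 16 ≡ 16 (mod 145)
2^8 ≡ 16^2 = 256 ≡ 111 (mod 145)
9 = 8 + 1 in binary powers of 2.
So 2^9 ≡ 111 · 2 ≡ 77 (mod 145).
Squaring chain: 77 → 129 → 111 → 141; never reaches −1, so base 2 is a Miller–Rabin witness that 145 is composite.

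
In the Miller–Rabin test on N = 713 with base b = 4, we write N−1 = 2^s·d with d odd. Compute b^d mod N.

713 − 1 = 712 = 2^3 · 89, so d = 89.
4^1 ≡ 4 (mod 713)
4^2 ≡ 4^2 = 16 ≡ 16 (mod 713)
4^4 ≡ 16^2 = 256 ≡ 256 (mod 713)
4^8 ≡ 256^2 = 65536 ≡ 653 (mod 713)
4^16 ≡ 653^2 = 426409 ≡ 35 (mod 713)
4^32 ≡ 35^2 = 1225 ≡ 512 (mod 713)
4^64 ≡ 512^2 = 262144 ≡ 473 (mod 713)
89 = 64 + 16 + 8 + 1 in binary powers of 2.
So 4^89 ≡ 473 · 35 · 653 · 4 ≡ 349 (mod 713).
Squaring chain: 349 → 591 → 624; never reaches −1, so base 4 is a Miller–Rabin witness that 713 is composite.

349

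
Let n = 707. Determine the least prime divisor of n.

7

707 is odd.
Digit sum 14, not divisible by 3.
Ends in 7: not divisible by 5.
7: 707 = 7·101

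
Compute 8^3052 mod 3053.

8^1 ≡ 8 (mod 3053)
8^2 ≡ 8^2 = 64 ≡ 64 (mod 3053)
8^4 ≡ 64^2 = 4096 ≡ 1043 (mod 3053)
8^8 ≡ 1043^2 = 1087849 ≡ 981 (mod 3053)
8^16 ≡ 981^2 = 962361 ≡ 666 (mod 3053)
8^32 ≡ 666^2 = 443556 ≡ 871 (mod 3053)
8^64 ≡ 871^2 = 758641 ≡ 1497 (mod 3053)
8^128 ≡ 1497^2 = 2241009 ≡ 107 (mod 3053)
8^256 ≡ 107^2 = 11449 ≡ 2290 (mod 3053)
8^512 ≡ 2290^2 = 5244100 ≡ 2099 (mod 3053)
8^1024 ≡ 2099^2 = 4405801 ≡ 322 (mod 3053)
8^2048 ≡ 322^2 = 103684 ≡ 2935 (mod 3053)
3052 = 2048 + 512 + 256 + 128 + 64 + 32 + 8 + 4 in binary powers of 2.
So 8^3052 ≡ 2935 · 2099 · 2290 · 107 · 1497 · 871 · 981 · 1043 ≡ 2581 (mod 3053).
Since 2581 ≠ 1, base 8 is a Fermat witness: 3053 is composite.

2581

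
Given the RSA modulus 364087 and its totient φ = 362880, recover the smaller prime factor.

φ(n) = (p−1)(q−1) = n − (p+q) + 1, so p + q = 364087 − 362880 + 1 = 1208.
p and q are the roots of t² − 1208t + 364087 = 0.
Discriminant: 1208² − 4·364087 = 1459264 − 1456348 = 2916; √2916 = 54.
q = (1208 − 54)/2 = 577, p = (1208 + 54)/2 = 631.
Check: 577 · 631 = 364087.

577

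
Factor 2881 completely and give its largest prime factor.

2881 = 43 · 67
67 is prime.
So 2881 = 43 · 67; the largest prime factor is 67.

67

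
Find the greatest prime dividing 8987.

43

8987 = 11 · 817
817 = 19 · 43
43 is prime.
So 8987 = 11 · 19 · 43; the largest prime factor is 43.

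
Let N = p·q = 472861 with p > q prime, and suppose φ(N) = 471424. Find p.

929

φ(n) = (p−1)(q−1) = n − (p+q) + 1, so p + q = 472861 − 471424 + 1 = 1438.
p and q are the roots of t² − 1438t + 472861 = 0.
Discriminant: 1438² − 4·472861 = 2067844 − 1891444 = 176400; √176400 = 420.
q = (1438 − 420)/2 = 509, p = (1438 + 420)/2 = 929.
Check: 509 · 929 = 472861.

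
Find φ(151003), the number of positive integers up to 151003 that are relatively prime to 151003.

Factor: 151003 = 29 · 41 · 127.
φ(151003) = (29−1) · (41−1) · (127−1) = 28 · 40 · 126 = 141120.

141120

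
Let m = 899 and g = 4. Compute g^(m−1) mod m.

4^1 ≡ 4 (mod 899)
4^2 ≡ 4^2 = 16 ≡ 16 (mod 899)
4^4 ≡ 16^2 = 256 ≡ 256 (mod 899)
4^8 ≡ 256^2 = 65536 ≡ 808 (mod 899)
4^16 ≡ 808^2 = 652864 ≡ 190 (mod 899)
4^32 ≡ 190^2 = 36100 ≡ 140 (mod 899)
4^64 ≡ 140^2 = 19600 ≡ 721 (mod 899)
4^128 ≡ 721^2 = 519841 ≡ 219 (mod 899)
4^256 ≡ 219^2 = 47961 ≡ 314 (mod 899)
4^512 ≡ 314^2 = 98596 ≡ 605 (mod 899)
898 = 512 + 256 + 128 + 2 in binary powers of 2.
So 4^898 ≡ 605 · 314 · 219 · 16 ≡ 219 (mod 899).
Since 219 ≠ 1, base 4 is a Fermat witness: 899 is composite.

219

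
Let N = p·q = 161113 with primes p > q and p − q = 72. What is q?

Since p = q + 72, we have 161113 = q(q + 72), so q² + 72q − 161113 = 0.
Discriminant: 72² + 4·161113 = 5184 + 644452 = 649636; √649636 = 806.
q = (−72 + 806)/2 = 367, and p = q + 72 = 439.
Check: 367 · 439 = 161113.

367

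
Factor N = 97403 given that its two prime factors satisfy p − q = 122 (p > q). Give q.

Since p = q + 122, we have 97403 = q(q + 122), so q² + 122q − 97403 = 0.
Discriminant: 122² + 4·97403 = 14884 + 389612 = 404496; √404496 = 636.
q = (−122 + 636)/2 = 257, and p = q + 122 = 379.
Check: 257 · 379 = 97403.

257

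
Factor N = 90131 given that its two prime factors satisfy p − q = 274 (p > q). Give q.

Since p = q + 274, we have 90131 = q(q + 274), so q² + 274q − 90131 = 0.
Discriminant: 274² + 4·90131 = 75076 + 360524 = 435600; √435600 = 660.
q = (−274 + 660)/2 = 193, and p = q + 274 = 467.
Check: 193 · 467 = 90131.

193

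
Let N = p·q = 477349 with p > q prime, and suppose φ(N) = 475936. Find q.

557

φ(n) = (p−1)(q−1) = n − (p+q) + 1, so p + q = 477349 − 475936 + 1 = 1414.
p and q are the roots of t² − 1414t + 477349 = 0.
Discriminant: 1414² − 4·477349 = 1999396 − 1909396 = 90000; √90000 = 300.
q = (1414 − 300)/2 = 557, p = (1414 + 300)/2 = 857.
Check: 557 · 857 = 477349.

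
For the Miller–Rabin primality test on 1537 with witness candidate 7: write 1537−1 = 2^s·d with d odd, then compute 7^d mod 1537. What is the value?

1537 − 1 = 1536 = 2^9 · 3, so d = 3.
7^1 ≡ 7 (mod 1537)
7^2 ≡ 7^2 = 49 ≡ 49 (mod 1537)
3 = 2 + 1 in binary powers of 2.
So 7^3 ≡ 49 · 7 ≡ 343 (mod 1537).
Squaring chain: 343 → 837 → 1234 → 1126 → 1388 → 683 → 778 → 1243 → 364; never reaches −1, so base 7 is a Miller–Rabin witness that 1537 is composite.

343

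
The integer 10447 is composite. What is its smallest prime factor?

10447 is odd.
Digit sum 16, not divisible by 3.
Ends in 7: not divisible by 5.
7: 10447 = 7·1492 + 3
11: 10447 = 11·949 + 8
13: 10447 = 13·803 + 8
17: 10447 = 17·614 + 9
19: 10447 = 19·549 + 16
23: 10447 = 23·454 + 5
29: 10447 = 29·360 + 7
31: 10447 = 31·337

31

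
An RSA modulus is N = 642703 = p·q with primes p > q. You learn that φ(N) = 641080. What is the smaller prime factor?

φ(n) = (p−1)(q−1) = n − (p+q) + 1, so p + q = 642703 − 641080 + 1 = 1624.
p and q are the roots of t² − 1624t + 642703 = 0.
Discriminant: 1624² − 4·642703 = 2637376 − 2570812 = 66564; √66564 = 258.
q = (1624 − 258)/2 = 683, p = (1624 + 258)/2 = 941.
Check: 683 · 941 = 642703.

683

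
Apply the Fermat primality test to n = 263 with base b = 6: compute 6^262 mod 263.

6^1 ≡ 6 (mod 263)
6^2 ≡ 6^2 = 36 ≡ 36 (mod 263)
6^4 ≡ 36^2 = 1296 ≡ 244 (mod 263)
6^8 ≡ 244^2 = 59536 ≡ 98 (mod 263)
6^16 ≡ 98^2 = 9604 ≡ 136 (mod 263)
6^32 ≡ 136^2 = 18496 ≡ 86 (mod 263)
6^64 ≡ 86^2 = 7396 ≡ 32 (mod 263)
6^128 ≡ 32^2 = 1024 ≡ 235 (mod 263)
6^256 ≡ 235^2 = 55225 ≡ 258 (mod 263)
262 = 256 + 4 + 2 in binary powers of 2.
So 6^262 ≡ 258 · 244 · 36 ≡ 1 (mod 263).
Since the result is 1, base 6 gives no evidence that 263 is composite.

1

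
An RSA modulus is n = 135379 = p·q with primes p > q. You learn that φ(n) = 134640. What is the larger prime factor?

409

φ(n) = (p−1)(q−1) = n − (p+q) + 1, so p + q = 135379 − 134640 + 1 = 740.
p and q are the roots of t² − 740t + 135379 = 0.
Discriminant: 740² − 4·135379 = 547600 − 541516 = 6084; √6084 = 78.
q = (740 − 78)/2 = 331, p = (740 + 78)/2 = 409.
Check: 331 · 409 = 135379.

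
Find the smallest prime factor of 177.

3

177 is odd.
Digit sum 15, divisible by 3.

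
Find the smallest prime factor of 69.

3

69 is odd.
Digit sum 15, divisible by 3.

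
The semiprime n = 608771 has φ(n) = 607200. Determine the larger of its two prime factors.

881

φ(n) = (p−1)(q−1) = n − (p+q) + 1, so p + q = 608771 − 607200 + 1 = 1572.
p and q are the roots of t² − 1572t + 608771 = 0.
Discriminant: 1572² − 4·608771 = 2471184 − 2435084 = 36100; √36100 = 190.
q = (1572 − 190)/2 = 691, p = (1572 + 190)/2 = 881.
Check: 691 · 881 = 608771.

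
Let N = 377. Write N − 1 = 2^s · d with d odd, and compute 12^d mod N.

377 − 1 = 376 = 2^3 · 47, so d = 47.
12^1 ≡ 12 (mod 377)
12^2 ≡ 12^2 = 144 ≡ 144 (mod 377)
12^4 ≡ 144^2 = 20736 ≡ 1 (mod 377)
12^8 ≡ 1^2 = 1 ≡ 1 (mod 377)
12^16 ≡ 1^2 = 1 ≡ 1 (mod 377)
12^32 ≡ 1^2 = 1 ≡ 1 (mod 377)
47 = 32 + 8 + 4 + 2 + 1 in binary powers of 2.
So 12^47 ≡ 1 · 1 · 1 · 144 · 12 ≡ 220 (mod 377).
Squaring chain: 220 → 144 → 1; never reaches −1, so base 12 is a Miller–Rabin witness that 377 is composite.

220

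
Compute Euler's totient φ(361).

342

Factor: 361 = 19^2.
φ(361) = 19^1·(19−1) = 342.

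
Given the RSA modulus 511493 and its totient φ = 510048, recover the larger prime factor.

φ(n) = (p−1)(q−1) = n − (p+q) + 1, so p + q = 511493 − 510048 + 1 = 1446.
p and q are the roots of t² − 1446t + 511493 = 0.
Discriminant: 1446² − 4·511493 = 2090916 − 2045972 = 44944; √44944 = 212.
q = (1446 − 212)/2 = 617, p = (1446 + 212)/2 = 829.
Check: 617 · 829 = 511493.

829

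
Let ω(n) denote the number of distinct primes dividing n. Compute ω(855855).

855855 = 3^2 · 95095
95095 = 5 · 19019
19019 = 7 · 2717
2717 = 11 · 247
247 = 13 · 19
855855 = 3^2 · 5 · 7 · 11 · 13 · 19, which has 6 distinct prime factors.

6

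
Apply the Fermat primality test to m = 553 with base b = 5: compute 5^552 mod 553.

5^1 ≡ 5 (mod 553)
5^2 ≡ 5^2 = 25 ≡ 25 (mod 553)
5^4 ≡ 25^2 = 625 ≡ 72 (mod 553)
5^8 ≡ 72^2 = 5184 ≡ 207 (mod 553)
5^16 ≡ 207^2 = 42849 ≡ 268 (mod 553)
5^32 ≡ 268^2 = 71824 ≡ 487 (mod 553)
5^64 ≡ 487^2 = 237169 ≡ 485 (mod 553)
5^128 ≡ 485^2 = 235225 ≡ 200 (mod 553)
5^256 ≡ 200^2 = 40000 ≡ 184 (mod 553)
5^512 ≡ 184^2 = 33856 ≡ 123 (mod 553)
552 = 512 + 32 + 8 in binary powers of 2.
So 5^552 ≡ 123 · 487 · 207 ≡ 141 (mod 553).
Since 141 ≠ 1, base 5 is a Fermat witness: 553 is composite.

141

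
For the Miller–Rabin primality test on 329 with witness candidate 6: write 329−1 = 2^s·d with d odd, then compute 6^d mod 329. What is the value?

329 − 1 = 328 = 2^3 · 41, so d = 41.
6^1 ≡ 6 (mod 329)
6^2 ≡ 6^2 = 36 ≡ 36 (mod 329)
6^4 ≡ 36^2 = 1296 ≡ 309 (mod 329)
6^8 ≡ 309^2 = 95481 ≡ 71 (mod 329)
6^16 ≡ 71^2 = 5041 ≡ 106 (mod 329)
6^32 ≡ 106^2 = 11236 ≡ 50 (mod 329)
41 = 32 + 8 + 1 in binary powers of 2.
So 6^41 ≡ 50 · 71 · 6 ≡ 244 (mod 329).
Squaring chain: 244 → 316 → 169; never reaches −1, so base 6 is a Miller–Rabin witness that 329 is composite.

244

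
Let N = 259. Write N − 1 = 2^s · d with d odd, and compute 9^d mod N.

211

259 − 1 = 258 = 2^1 · 129, so d = 129.
9^1 ≡ 9 (mod 259)
9^2 ≡ 9^2 = 81 ≡ 81 (mod 259)
9^4 ≡ 81^2 = 6561 ≡ 86 (mod 259)
9^8 ≡ 86^2 = 7396 ≡ 144 (mod 259)
9^16 ≡ 144^2 = 20736 ≡ 16 (mod 259)
9^32 ≡ 16^2 = 256 ≡ 256 (mod 259)
9^64 ≡ 256^2 = 65536 ≡ 9 (mod 259)
9^128 ≡ 9^2 = 81 ≡ 81 (mod 259)
129 = 128 + 1 in binary powers of 2.
So 9^129 ≡ 81 · 9 ≡ 211 (mod 259).
Squaring chain: 211; never reaches −1, so base 9 is a Miller–Rabin witness that 259 is composite.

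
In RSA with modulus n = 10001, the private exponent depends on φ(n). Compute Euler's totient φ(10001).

9792

Factor: 10001 = 73 · 137.
φ(10001) = (73−1) · (137−1) = 72 · 136 = 9792.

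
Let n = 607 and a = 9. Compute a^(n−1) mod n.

1

9^1 ≡ 9 (mod 607)
9^2 ≡ 9^2 = 81 ≡ 81 (mod 607)
9^4 ≡ 81^2 = 6561 ≡ 491 (mod 607)
9^8 ≡ 491^2 = 241081 ≡ 102 (mod 607)
9^16 ≡ 102^2 = 10404 ≡ 85 (mod 607)
9^32 ≡ 85^2 = 7225 ≡ 548 (mod 607)
9^64 ≡ 548^2 = 300304 ≡ 446 (mod 607)
9^128 ≡ 446^2 = 198916 ≡ 427 (mod 607)
9^256 ≡ 427^2 = 182329 ≡ 229 (mod 607)
9^512 ≡ 229^2 = 52441 ≡ 239 (mod 607)
606 = 512 + 64 + 16 + 8 + 4 + 2 in binary powers of 2.
So 9^606 ≡ 239 · 446 · 85 · 102 · 491 · 81 ≡ 1 (mod 607).
Since the result is 1, base 9 gives no evidence that 607 is composite.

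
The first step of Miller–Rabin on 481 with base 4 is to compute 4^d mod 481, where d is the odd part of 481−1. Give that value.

481 − 1 = 480 = 2^5 · 15, so d = 15.
4^1 ≡ 4 (mod 481)
4^2 ≡ 4^2 = 16 ≡ 16 (mod 481)
4^4 ≡ 16^2 = 256 ≡ 256 (mod 481)
4^8 ≡ 256^2 = 65536 ≡ 120 (mod 481)
15 = 8 + 4 + 2 + 1 in binary powers of 2.
So 4^15 ≡ 120 · 256 · 16 · 4 ≡ 233 (mod 481).
Squaring chain: 233 → 417 → 248 → 417 → 248; never reaches −1, so base 4 is a Miller–Rabin witness that 481 is composite.

233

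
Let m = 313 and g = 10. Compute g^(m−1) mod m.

1

10^1 ≡ 10 (mod 313)
10^2 ≡ 10^2 = 100 ≡ 100 (mod 313)
10^4 ≡ 100^2 = 10000 ≡ 297 (mod 313)
10^8 ≡ 297^2 = 88209 ≡ 256 (mod 313)
10^16 ≡ 256^2 = 65536 ≡ 119 (mod 313)
10^32 ≡ 119^2 = 14161 ≡ 76 (mod 313)
10^64 ≡ 76^2 = 5776 ≡ 142 (mod 313)
10^128 ≡ 142^2 = 20164 ≡ 132 (mod 313)
10^256 ≡ 132^2 = 17424 ≡ 209 (mod 313)
312 = 256 + 32 + 16 + 8 in binary powers of 2.
So 10^312 ≡ 209 · 76 · 119 · 256 ≡ 1 (mod 313).
Since the result is 1, base 10 gives no evidence that 313 is composite.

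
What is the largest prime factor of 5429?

5429 = 61 · 89
89 is prime.
So 5429 = 61 · 89; the largest prime factor is 89.

89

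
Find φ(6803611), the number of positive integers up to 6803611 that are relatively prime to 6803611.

6696360

Factor: 6803611 = 179 · 191 · 199.
φ(6803611) = (179−1) · (191−1) · (199−1) = 178 · 190 · 198 = 6696360.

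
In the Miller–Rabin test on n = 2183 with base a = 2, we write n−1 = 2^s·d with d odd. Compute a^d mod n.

2183 − 1 = 2182 = 2^1 · 1091, so d = 1091.
2^1 ≡ 2 (mod 2183)
2^2 ≡ 2^2 = 4 ≡ 4 (mod 2183)
2^4 ≡ 4^2 = 16 ≡ 16 (mod 2183)
2^8 ≡ 16^2 = 256 ≡ 256 (mod 2183)
2^16 ≡ 256^2 = 65536 ≡ 46 (mod 2183)
2^32 ≡ 46^2 = 2116 ≡ 2116 (mod 2183)
2^64 ≡ 2116^2 = 4477456 ≡ 123 (mod 2183)
2^128 ≡ 123^2 = 15129 ≡ 2031 (mod 2183)
2^256 ≡ 2031^2 = 4124961 ≡ 1274 (mod 2183)
2^512 ≡ 1274^2 = 1623076 ≡ 1107 (mod 2183)
2^1024 ≡ 1107^2 = 1225449 ≡ 786 (mod 2183)
1091 = 1024 + 64 + 2 + 1 in binary powers of 2.
So 2^1091 ≡ 786 · 123 · 4 · 2 ≡ 642 (mod 2183).
Squaring chain: 642; never reaches −1, so base 2 is a Miller–Rabin witness that 2183 is composite.

642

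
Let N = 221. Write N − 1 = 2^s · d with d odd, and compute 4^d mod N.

30

221 − 1 = 220 = 2^2 · 55, so d = 55.
4^1 ≡ 4 (mod 221)
4^2 ≡ 4^2 = 16 ≡ 16 (mod 221)
4^4 ≡ 16^2 = 256 ≡ 35 (mod 221)
4^8 ≡ 35^2 = 1225 ≡ 120 (mod 221)
4^16 ≡ 120^2 = 14400 ≡ 35 (mod 221)
4^32 ≡ 35^2 = 1225 ≡ 120 (mod 221)
55 = 32 + 16 + 4 + 2 + 1 in binary powers of 2.
So 4^55 ≡ 120 · 35 · 35 · 16 · 4 ≡ 30 (mod 221).
Squaring chain: 30 → 16; never reaches −1, so base 4 is a Miller–Rabin witness that 221 is composite.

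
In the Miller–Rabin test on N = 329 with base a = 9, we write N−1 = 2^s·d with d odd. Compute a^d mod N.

130

329 − 1 = 328 = 2^3 · 41, so d = 41.
9^1 ≡ 9 (mod 329)
9^2 ≡ 9^2 = 81 ≡ 81 (mod 329)
9^4 ≡ 81^2 = 6561 ≡ 310 (mod 329)
9^8 ≡ 310^2 = 96100 ≡ 32 (mod 329)
9^16 ≡ 32^2 = 1024 ≡ 37 (mod 329)
9^32 ≡ 37^2 = 1369 ≡ 53 (mod 329)
41 = 32 + 8 + 1 in binary powers of 2.
So 9^41 ≡ 53 · 32 · 9 ≡ 130 (mod 329).
Squaring chain: 130 → 121 → 165; never reaches −1, so base 9 is a Miller–Rabin witness that 329 is composite.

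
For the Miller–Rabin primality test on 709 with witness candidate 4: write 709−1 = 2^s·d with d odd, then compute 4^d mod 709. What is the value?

709 − 1 = 708 = 2^2 · 177, so d = 177.
4^1 ≡ 4 (mod 709)
4^2 ≡ 4^2 = 16 ≡ 16 (mod 709)
4^4 ≡ 16^2 = 256 ≡ 256 (mod 709)
4^8 ≡ 256^2 = 65536 ≡ 308 (mod 709)
4^16 ≡ 308^2 = 94864 ≡ 567 (mod 709)
4^32 ≡ 567^2 = 321489 ≡ 312 (mod 709)
4^64 ≡ 312^2 = 97344 ≡ 211 (mod 709)
4^128 ≡ 211^2 = 44521 ≡ 563 (mod 709)
177 = 128 + 32 + 16 + 1 in binary powers of 2.
So 4^177 ≡ 563 · 312 · 567 · 4 ≡ 708 (mod 709).
Since 4^d ≡ 708 (mod 709), base 4 does not prove 709 composite.

708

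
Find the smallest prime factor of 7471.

7471 is odd.
Digit sum 19, not divisible by 3.
Ends in 1: not divisible by 5.
7: 7471 = 7·1067 + 2
11: 7471 = 11·679 + 2
13: 7471 = 13·574 + 9
17: 7471 = 17·439 + 8
19: 7471 = 19·393 + 4
23: 7471 = 23·324 + 19
29: 7471 = 29·257 + 18
31: 7471 = 31·241

31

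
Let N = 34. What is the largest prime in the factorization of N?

34 = 2 · 17
17 is prime.
So 34 = 2 · 17; the largest prime factor is 17.

17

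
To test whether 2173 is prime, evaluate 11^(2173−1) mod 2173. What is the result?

11^1 ≡ 11 (mod 2173)
11^2 ≡ 11^2 = 121 ≡ 121 (mod 2173)
11^4 ≡ 121^2 = 14641 ≡ 1603 (mod 2173)
11^8 ≡ 1603^2 = 2569609 ≡ 1123 (mod 2173)
11^16 ≡ 1123^2 = 1261129 ≡ 789 (mod 2173)
11^32 ≡ 789^2 = 622521 ≡ 1043 (mod 2173)
11^64 ≡ 1043^2 = 1087849 ≡ 1349 (mod 2173)
11^128 ≡ 1349^2 = 1819801 ≡ 1000 (mod 2173)
11^256 ≡ 1000^2 = 1000000 ≡ 420 (mod 2173)
11^512 ≡ 420^2 = 176400 ≡ 387 (mod 2173)
11^1024 ≡ 387^2 = 149769 ≡ 2005 (mod 2173)
11^2048 ≡ 2005^2 = 4020025 ≡ 2148 (mod 2173)
2172 = 2048 + 64 + 32 + 16 + 8 + 4 in binary powers of 2.
So 11^2172 ≡ 2148 · 1349 · 1043 · 789 · 1123 · 1603 ≡ 1950 (mod 2173).
Since 1950 ≠ 1, base 11 is a Fermat witness: 2173 is composite.

1950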